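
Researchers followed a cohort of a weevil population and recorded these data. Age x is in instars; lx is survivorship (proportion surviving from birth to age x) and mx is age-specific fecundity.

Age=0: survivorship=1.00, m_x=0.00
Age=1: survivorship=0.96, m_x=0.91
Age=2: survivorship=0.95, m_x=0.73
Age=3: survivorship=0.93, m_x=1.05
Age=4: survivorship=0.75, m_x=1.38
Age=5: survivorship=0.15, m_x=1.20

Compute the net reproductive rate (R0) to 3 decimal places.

3.759

lx·mx by age: 0, 0.8736, 0.6935, 0.9765, 1.035, 0.18
R0 = Σ lx·mx = 3.7586 → 3.759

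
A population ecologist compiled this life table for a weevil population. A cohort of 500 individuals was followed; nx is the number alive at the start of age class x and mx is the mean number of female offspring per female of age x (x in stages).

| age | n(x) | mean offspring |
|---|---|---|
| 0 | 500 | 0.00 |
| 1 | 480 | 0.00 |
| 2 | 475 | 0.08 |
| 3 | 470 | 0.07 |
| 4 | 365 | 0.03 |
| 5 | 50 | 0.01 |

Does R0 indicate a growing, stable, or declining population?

declining

lx = nx/n0 = nx/500: 1, 0.96, 0.95, 0.94, 0.73, 0.1
R0 = Σ lx·mx = 0 + 0 + 0.076 + 0.0658 + 0.0219 + 0.001 = 0.1647
R0 < 1, so the population is declining.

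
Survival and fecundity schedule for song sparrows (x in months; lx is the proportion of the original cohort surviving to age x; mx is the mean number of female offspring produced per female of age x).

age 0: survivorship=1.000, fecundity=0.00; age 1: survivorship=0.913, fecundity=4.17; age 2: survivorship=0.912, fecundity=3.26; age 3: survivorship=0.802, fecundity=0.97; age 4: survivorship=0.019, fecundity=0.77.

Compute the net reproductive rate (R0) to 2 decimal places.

7.57

lx·mx by age: 0, 3.80721, 2.97312, 0.77794, 0.01463
R0 = Σ lx·mx = 7.5729 → 7.57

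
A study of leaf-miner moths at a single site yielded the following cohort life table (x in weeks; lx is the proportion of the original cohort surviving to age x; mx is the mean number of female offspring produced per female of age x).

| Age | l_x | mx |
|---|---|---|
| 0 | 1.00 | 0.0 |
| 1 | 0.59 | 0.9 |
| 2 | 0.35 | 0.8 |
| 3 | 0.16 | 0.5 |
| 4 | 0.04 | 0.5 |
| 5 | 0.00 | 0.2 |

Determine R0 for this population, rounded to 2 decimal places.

0.91

lx·mx by age: 0, 0.531, 0.28, 0.08, 0.02, 0
R0 = Σ lx·mx = 0.911 → 0.91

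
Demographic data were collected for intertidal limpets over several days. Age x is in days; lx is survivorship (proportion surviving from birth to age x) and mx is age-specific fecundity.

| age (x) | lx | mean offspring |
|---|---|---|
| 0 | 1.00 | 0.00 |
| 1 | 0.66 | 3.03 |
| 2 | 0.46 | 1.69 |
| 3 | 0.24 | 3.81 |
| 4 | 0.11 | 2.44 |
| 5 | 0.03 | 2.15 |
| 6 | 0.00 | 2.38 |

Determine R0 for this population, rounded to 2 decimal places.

4.02

lx·mx by age: 0, 1.9998, 0.7774, 0.9144, 0.2684, 0.0645, 0
R0 = Σ lx·mx = 4.0245 → 4.02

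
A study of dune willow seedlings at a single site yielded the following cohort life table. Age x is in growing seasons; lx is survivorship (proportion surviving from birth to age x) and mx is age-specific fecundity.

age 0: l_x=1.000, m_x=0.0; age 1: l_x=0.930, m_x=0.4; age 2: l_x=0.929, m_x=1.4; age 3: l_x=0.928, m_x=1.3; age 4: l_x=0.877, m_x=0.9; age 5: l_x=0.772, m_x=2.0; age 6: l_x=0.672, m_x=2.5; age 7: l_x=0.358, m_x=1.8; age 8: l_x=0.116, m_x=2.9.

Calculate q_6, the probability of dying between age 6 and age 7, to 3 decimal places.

0.467

q_6 = (l_6 − l_7) / l_6 = (0.672 − 0.358) / 0.672
     = 0.314 / 0.672 = 0.467262… → 0.467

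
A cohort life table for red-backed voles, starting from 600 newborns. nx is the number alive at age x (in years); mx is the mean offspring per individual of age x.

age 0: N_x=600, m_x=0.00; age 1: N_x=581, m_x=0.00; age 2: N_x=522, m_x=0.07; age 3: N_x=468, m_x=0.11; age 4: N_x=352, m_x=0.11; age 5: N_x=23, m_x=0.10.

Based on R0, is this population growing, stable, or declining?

lx = nx/n0 = nx/600: 1, 0.96833…, 0.87, 0.78, 0.58667…, 0.03833…
R0 = Σ lx·mx = 0 + 0 + 0.0609 + 0.0858 + 0.064533… + 0.003833… = 0.215067…
R0 < 1, so the population is declining.

declining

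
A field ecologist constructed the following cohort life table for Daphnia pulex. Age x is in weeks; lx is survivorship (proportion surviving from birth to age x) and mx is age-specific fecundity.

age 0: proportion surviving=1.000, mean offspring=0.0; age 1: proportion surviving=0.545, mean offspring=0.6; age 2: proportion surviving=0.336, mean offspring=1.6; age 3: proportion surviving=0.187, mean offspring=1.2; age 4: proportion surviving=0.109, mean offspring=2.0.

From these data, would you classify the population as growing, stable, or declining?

growing

R0 = Σ lx·mx = 0 + 0.327 + 0.5376 + 0.2244 + 0.218 = 1.307
R0 > 1, so the population is growing.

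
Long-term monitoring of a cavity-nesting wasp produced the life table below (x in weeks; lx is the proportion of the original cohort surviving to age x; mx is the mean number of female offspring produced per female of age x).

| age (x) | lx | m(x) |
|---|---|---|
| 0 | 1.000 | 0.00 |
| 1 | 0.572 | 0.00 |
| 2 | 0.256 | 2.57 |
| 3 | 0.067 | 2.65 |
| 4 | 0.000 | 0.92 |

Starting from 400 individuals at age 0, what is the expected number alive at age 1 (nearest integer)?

Expected survivors = N0 · l_1 = 400 × 0.572 = 228.8 → 229

229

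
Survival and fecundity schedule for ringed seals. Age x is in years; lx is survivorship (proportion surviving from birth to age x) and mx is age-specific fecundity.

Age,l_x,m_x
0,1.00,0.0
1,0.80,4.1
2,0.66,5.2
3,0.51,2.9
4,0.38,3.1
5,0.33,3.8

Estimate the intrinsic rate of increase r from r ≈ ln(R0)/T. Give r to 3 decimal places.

0.982

R0 = Σ lx·mx = 0 + 3.28 + 3.432 + 1.479 + 1.178 + 1.254 = 10.623
Σ x·lx·mx = 25.563; T = 25.563/10.623 = 2.40638…
r ≈ ln(R0)/T = ln(10.623)/2.40638… = 0.98198… → 0.982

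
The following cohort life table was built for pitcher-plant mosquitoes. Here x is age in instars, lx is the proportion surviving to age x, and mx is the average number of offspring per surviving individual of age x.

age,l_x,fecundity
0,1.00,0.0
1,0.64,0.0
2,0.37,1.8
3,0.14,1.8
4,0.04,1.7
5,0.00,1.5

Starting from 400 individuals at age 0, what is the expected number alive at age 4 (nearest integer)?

16

Expected survivors = N0 · l_4 = 400 × 0.04 = 16 → 16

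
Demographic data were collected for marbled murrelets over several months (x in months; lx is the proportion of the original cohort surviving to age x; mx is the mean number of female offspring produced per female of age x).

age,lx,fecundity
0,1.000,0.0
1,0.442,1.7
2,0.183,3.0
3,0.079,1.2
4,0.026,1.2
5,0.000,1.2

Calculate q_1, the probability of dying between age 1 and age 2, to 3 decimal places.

0.586

q_1 = (l_1 − l_2) / l_1 = (0.442 − 0.183) / 0.442
     = 0.259 / 0.442 = 0.585973… → 0.586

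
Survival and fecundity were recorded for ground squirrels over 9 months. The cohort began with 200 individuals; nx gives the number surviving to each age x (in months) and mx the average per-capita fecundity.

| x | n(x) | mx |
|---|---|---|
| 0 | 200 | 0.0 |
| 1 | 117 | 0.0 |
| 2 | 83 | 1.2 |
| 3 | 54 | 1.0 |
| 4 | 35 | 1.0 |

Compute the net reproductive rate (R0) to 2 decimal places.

lx = nx/n0 = nx/200: 1, 0.585, 0.415, 0.27, 0.175
lx·mx by age: 0, 0, 0.498, 0.27, 0.175
R0 = Σ lx·mx = 0.943 → 0.94

0.94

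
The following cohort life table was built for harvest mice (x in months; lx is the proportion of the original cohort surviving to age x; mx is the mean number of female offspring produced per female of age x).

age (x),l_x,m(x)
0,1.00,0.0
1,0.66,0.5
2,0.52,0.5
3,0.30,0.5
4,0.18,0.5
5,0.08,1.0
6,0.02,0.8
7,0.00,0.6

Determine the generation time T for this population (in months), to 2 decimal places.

lx·mx: 0, 0.33, 0.26, 0.15, 0.09, 0.08, 0.016, 0 → R0 = 0.926
x·lx·mx: 0, 0.33, 0.52, 0.45, 0.36, 0.4, 0.096, 0 → Σ = 2.156
T = 2.156 / 0.926 = 2.328294… → 2.33

2.33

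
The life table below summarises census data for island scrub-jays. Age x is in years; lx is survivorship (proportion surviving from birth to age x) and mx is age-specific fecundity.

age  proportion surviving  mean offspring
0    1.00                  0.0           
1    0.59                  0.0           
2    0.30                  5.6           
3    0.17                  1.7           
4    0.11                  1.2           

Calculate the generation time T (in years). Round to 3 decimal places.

lx·mx: 0, 0, 1.68, 0.289, 0.132 → R0 = 2.101
x·lx·mx: 0, 0, 3.36, 0.867, 0.528 → Σ = 4.755
T = 4.755 / 2.101 = 2.263208… → 2.263

2.263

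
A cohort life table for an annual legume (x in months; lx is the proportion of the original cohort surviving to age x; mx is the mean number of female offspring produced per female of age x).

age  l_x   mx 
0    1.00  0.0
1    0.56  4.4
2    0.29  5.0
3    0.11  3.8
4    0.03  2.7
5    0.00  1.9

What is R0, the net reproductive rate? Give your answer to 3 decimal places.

4.413

lx·mx by age: 0, 2.464, 1.45, 0.418, 0.081, 0
R0 = Σ lx·mx = 4.413 → 4.413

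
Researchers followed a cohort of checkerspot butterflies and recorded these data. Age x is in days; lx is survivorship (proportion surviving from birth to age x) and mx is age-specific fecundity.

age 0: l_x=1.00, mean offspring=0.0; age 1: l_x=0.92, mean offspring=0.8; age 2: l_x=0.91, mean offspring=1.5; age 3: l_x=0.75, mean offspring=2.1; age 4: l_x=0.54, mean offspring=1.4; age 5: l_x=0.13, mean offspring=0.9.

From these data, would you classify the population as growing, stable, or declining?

growing

R0 = Σ lx·mx = 0 + 0.736 + 1.365 + 1.575 + 0.756 + 0.117 = 4.549
R0 > 1, so the population is growing.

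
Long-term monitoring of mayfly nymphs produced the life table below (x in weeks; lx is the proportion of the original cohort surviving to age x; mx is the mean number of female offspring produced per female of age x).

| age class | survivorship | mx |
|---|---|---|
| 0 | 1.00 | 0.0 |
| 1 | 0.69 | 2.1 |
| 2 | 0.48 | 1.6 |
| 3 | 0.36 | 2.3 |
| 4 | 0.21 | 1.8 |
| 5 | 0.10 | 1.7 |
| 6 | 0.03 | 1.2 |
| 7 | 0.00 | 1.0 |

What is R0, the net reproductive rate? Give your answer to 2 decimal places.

lx·mx by age: 0, 1.449, 0.768, 0.828, 0.378, 0.17, 0.036, 0
R0 = Σ lx·mx = 3.629 → 3.63

3.63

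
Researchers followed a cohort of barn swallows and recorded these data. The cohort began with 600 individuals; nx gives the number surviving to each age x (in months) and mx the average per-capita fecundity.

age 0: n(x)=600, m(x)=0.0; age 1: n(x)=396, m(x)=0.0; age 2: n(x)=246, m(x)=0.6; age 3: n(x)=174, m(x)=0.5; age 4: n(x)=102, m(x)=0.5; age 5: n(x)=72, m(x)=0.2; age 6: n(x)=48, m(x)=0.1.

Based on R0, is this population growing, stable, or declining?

declining

lx = nx/n0 = nx/600: 1, 0.66, 0.41, 0.29, 0.17, 0.12, 0.08
R0 = Σ lx·mx = 0 + 0 + 0.246 + 0.145 + 0.085 + 0.024 + 0.008 = 0.508
R0 < 1, so the population is declining.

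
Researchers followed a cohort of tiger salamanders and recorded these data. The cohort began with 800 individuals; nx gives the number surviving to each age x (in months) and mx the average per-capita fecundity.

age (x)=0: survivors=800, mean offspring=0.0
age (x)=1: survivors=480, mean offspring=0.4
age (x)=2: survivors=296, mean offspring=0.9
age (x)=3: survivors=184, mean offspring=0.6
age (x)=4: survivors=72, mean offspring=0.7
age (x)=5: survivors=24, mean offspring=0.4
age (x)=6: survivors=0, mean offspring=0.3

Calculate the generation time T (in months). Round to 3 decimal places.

2.076

lx = nx/n0 = nx/800: 1, 0.6, 0.37, 0.23, 0.09, 0.03, 0
lx·mx: 0, 0.24, 0.333, 0.138, 0.063, 0.012, 0 → R0 = 0.786
x·lx·mx: 0, 0.24, 0.666, 0.414, 0.252, 0.06, 0 → Σ = 1.632
T = 1.632 / 0.786 = 2.076336… → 2.076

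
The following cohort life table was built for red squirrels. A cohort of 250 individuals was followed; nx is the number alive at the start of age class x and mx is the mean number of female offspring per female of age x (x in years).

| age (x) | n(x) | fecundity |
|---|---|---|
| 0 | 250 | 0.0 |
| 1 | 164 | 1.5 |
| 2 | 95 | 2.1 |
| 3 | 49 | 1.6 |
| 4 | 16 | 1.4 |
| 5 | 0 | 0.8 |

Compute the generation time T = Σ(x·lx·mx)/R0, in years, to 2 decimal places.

lx = nx/n0 = nx/250: 1, 0.656, 0.38, 0.196, 0.064, 0
lx·mx: 0, 0.984, 0.798, 0.3136, 0.0896, 0 → R0 = 2.1852
x·lx·mx: 0, 0.984, 1.596, 0.9408, 0.3584, 0 → Σ = 3.8792
T = 3.8792 / 2.1852 = 1.775215… → 1.78

1.78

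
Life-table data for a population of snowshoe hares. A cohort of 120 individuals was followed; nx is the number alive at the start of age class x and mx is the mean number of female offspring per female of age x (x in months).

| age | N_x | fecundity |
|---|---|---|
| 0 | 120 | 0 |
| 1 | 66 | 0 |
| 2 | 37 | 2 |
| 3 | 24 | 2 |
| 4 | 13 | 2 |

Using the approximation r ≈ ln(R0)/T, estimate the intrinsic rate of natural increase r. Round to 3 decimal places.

0.078

lx = nx/n0 = nx/120: 1, 0.55, 0.30833…, 0.2, 0.10833…
R0 = Σ lx·mx = 0 + 0 + 0.61667… + 0.4 + 0.21667… = 1.233333…
Σ x·lx·mx = 3.3…; T = 3.3…/1.233333… = 2.67568…
r ≈ ln(R0)/T = ln(1.233333…)/2.67568… = 0.07838… → 0.078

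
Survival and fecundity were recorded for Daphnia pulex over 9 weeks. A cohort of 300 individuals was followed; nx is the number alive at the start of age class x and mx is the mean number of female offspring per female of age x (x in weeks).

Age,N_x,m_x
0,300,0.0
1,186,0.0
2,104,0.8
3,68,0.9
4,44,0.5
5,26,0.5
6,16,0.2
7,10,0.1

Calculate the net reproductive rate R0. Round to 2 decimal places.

lx = nx/n0 = nx/300: 1, 0.62, 0.34667…, 0.22667…, 0.14667…, 0.08667…, 0.05333…, 0.03333…
lx·mx by age: 0, 0, 0.277333…, 0.204…, 0.073333…, 0.043333…, 0.010667…, 0.003333…
R0 = Σ lx·mx = 0.612… → 0.61

0.61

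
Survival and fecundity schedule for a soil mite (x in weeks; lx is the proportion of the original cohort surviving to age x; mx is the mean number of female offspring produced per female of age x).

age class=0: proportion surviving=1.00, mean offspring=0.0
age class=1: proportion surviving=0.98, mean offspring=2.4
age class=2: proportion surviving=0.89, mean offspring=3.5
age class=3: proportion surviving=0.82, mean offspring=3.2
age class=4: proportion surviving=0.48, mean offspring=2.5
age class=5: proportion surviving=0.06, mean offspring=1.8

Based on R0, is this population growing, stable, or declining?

R0 = Σ lx·mx = 0 + 2.352 + 3.115 + 2.624 + 1.2 + 0.108 = 9.399
R0 > 1, so the population is growing.

growing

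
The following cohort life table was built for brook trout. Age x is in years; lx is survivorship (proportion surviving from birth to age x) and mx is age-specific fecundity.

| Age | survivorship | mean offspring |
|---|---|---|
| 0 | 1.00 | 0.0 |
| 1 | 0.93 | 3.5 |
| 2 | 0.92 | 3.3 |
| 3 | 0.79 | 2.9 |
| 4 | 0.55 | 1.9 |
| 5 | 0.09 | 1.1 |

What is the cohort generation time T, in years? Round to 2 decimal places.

2.15

lx·mx: 0, 3.255, 3.036, 2.291, 1.045, 0.099 → R0 = 9.726
x·lx·mx: 0, 3.255, 6.072, 6.873, 4.18, 0.495 → Σ = 20.875
T = 20.875 / 9.726 = 2.146309… → 2.15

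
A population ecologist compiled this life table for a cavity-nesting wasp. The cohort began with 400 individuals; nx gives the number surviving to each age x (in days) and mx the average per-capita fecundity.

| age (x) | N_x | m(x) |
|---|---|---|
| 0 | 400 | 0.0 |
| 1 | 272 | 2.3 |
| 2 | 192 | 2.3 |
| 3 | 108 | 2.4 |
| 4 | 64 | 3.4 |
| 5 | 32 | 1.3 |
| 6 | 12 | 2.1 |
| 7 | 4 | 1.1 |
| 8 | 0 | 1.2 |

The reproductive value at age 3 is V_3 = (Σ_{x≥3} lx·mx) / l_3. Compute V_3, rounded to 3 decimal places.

lx = nx/n0 = nx/400: 1, 0.68, 0.48, 0.27, 0.16, 0.08, 0.03, 0.01, 0
lx·mx for x ≥ 3: 0.648, 0.544, 0.104, 0.063, 0.011, 0 → sum = 1.37
V_3 = 1.37 / l_3 = 1.37 / 0.27 = 5.074074… → 5.074

5.074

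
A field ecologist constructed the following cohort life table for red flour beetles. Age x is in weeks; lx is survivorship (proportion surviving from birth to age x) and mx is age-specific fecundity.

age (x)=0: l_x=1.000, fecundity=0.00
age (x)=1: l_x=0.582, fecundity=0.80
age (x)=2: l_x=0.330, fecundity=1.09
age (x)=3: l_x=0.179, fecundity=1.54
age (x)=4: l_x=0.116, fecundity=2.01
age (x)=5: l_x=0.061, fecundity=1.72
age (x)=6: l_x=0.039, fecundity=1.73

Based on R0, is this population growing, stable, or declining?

R0 = Σ lx·mx = 0 + 0.4656 + 0.3597 + 0.27566 + 0.23316 + 0.10492 + 0.06747 = 1.50651
R0 > 1, so the population is growing.

growing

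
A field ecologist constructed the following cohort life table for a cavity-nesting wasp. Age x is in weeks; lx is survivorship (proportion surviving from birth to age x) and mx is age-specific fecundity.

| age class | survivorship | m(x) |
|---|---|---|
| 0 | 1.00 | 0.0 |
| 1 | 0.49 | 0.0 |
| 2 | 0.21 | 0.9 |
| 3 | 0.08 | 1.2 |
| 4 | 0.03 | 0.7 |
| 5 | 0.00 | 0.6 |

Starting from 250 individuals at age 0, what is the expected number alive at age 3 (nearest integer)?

Expected survivors = N0 · l_3 = 250 × 0.08 = 20 → 20

20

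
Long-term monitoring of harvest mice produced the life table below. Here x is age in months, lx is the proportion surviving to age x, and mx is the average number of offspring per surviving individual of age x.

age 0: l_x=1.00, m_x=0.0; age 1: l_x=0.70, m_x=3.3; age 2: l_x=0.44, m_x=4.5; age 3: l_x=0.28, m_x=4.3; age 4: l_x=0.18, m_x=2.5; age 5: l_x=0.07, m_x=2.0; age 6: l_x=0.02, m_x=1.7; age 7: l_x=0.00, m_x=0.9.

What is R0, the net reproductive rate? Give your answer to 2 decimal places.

6.12

lx·mx by age: 0, 2.31, 1.98, 1.204, 0.45, 0.14, 0.034, 0
R0 = Σ lx·mx = 6.118 → 6.12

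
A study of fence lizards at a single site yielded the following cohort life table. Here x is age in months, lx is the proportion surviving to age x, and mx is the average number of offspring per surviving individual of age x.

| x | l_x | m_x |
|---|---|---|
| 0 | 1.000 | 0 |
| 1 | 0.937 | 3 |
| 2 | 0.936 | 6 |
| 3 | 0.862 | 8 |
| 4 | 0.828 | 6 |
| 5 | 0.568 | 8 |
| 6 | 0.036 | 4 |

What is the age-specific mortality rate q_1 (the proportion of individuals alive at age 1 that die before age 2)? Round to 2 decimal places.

q_1 = (l_1 − l_2) / l_1 = (0.937 − 0.936) / 0.937
     = 0.001 / 0.937 = 0.001067… → 0.00

0.00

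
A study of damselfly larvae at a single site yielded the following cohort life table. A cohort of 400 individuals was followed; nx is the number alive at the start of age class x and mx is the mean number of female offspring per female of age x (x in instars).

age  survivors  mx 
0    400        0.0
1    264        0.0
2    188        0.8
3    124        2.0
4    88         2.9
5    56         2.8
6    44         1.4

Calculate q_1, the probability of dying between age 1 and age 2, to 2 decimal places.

lx = nx/n0 = nx/400: 1, 0.66, 0.47, 0.31, 0.22, 0.14, 0.11
q_1 = (l_1 − l_2) / l_1 = (0.66 − 0.47) / 0.66
     = 0.19 / 0.66 = 0.287879… → 0.29

0.29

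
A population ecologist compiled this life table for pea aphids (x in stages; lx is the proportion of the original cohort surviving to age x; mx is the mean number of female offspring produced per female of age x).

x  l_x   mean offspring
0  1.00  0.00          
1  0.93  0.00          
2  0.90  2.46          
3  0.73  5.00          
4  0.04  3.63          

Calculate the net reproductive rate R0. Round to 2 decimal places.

lx·mx by age: 0, 0, 2.214, 3.65, 0.1452
R0 = Σ lx·mx = 6.0092 → 6.01

6.01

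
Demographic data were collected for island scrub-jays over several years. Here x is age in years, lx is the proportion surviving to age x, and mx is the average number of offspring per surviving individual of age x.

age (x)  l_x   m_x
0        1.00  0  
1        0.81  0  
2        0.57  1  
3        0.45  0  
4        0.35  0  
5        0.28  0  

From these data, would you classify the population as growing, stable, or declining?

declining

R0 = Σ lx·mx = 0 + 0 + 0.57 + 0 + 0 + 0 = 0.57
R0 < 1, so the population is declining.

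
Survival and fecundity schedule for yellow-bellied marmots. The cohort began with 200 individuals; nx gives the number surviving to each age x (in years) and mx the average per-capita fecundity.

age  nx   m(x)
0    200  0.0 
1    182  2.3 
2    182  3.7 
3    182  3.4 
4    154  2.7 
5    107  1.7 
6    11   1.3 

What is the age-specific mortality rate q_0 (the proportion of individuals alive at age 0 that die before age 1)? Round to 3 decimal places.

lx = nx/n0 = nx/200: 1, 0.91, 0.91, 0.91, 0.77, 0.535, 0.055
q_0 = (l_0 − l_1) / l_0 = (1 − 0.91) / 1
     = 0.09 / 1 = 0.09 → 0.090

0.090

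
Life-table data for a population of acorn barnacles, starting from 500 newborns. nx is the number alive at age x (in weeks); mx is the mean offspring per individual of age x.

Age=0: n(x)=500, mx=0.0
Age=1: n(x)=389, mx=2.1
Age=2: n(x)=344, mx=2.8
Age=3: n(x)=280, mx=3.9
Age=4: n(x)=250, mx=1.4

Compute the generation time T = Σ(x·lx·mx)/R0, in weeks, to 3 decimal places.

2.303

lx = nx/n0 = nx/500: 1, 0.778, 0.688, 0.56, 0.5
lx·mx: 0, 1.6338, 1.9264, 2.184, 0.7 → R0 = 6.4442
x·lx·mx: 0, 1.6338, 3.8528, 6.552, 2.8 → Σ = 14.8386
T = 14.8386 / 6.4442 = 2.302629… → 2.303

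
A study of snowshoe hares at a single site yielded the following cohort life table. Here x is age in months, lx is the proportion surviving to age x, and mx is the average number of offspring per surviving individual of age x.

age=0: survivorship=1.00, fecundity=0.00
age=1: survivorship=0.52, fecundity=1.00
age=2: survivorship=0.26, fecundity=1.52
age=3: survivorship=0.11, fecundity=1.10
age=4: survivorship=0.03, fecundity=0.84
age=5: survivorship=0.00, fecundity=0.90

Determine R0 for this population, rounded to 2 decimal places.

1.06

lx·mx by age: 0, 0.52, 0.3952, 0.121, 0.0252, 0
R0 = Σ lx·mx = 1.0614 → 1.06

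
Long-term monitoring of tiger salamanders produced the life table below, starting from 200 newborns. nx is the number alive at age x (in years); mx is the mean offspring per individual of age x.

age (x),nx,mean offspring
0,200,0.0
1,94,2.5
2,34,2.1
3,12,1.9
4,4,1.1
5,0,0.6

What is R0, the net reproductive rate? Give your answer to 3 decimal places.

1.668

lx = nx/n0 = nx/200: 1, 0.47, 0.17, 0.06, 0.02, 0
lx·mx by age: 0, 1.175, 0.357, 0.114, 0.022, 0
R0 = Σ lx·mx = 1.668 → 1.668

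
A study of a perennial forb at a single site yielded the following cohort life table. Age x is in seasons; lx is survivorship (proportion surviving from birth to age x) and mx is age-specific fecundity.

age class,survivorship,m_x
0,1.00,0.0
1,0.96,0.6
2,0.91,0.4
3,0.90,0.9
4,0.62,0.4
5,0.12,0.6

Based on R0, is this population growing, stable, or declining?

R0 = Σ lx·mx = 0 + 0.576 + 0.364 + 0.81 + 0.248 + 0.072 = 2.07
R0 > 1, so the population is growing.

growing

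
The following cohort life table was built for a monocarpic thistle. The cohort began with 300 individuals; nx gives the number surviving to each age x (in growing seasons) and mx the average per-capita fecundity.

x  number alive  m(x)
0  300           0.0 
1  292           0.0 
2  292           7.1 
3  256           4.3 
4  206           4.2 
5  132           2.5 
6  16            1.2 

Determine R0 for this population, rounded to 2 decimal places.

lx = nx/n0 = nx/300: 1, 0.97333…, 0.97333…, 0.85333…, 0.68667…, 0.44, 0.05333…
lx·mx by age: 0, 0, 6.910667…, 3.669333…, 2.884…, 1.1, 0.064…
R0 = Σ lx·mx = 14.628… → 14.63

14.63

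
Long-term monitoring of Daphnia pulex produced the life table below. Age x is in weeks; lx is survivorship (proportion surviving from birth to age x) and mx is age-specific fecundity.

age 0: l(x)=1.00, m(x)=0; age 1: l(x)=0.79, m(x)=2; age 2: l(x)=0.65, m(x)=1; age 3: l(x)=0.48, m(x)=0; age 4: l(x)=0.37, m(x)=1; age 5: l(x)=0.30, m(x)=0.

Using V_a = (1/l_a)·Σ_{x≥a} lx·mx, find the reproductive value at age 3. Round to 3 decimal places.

0.771

lx·mx for x ≥ 3: 0, 0.37, 0 → sum = 0.37
V_3 = 0.37 / l_3 = 0.37 / 0.48 = 0.770833… → 0.771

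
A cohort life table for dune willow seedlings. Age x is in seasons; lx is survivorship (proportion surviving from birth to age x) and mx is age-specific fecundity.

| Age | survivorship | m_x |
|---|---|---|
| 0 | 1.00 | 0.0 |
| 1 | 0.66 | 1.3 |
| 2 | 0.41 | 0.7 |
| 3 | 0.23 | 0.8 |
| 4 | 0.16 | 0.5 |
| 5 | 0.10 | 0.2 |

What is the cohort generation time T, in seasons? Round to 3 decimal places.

lx·mx: 0, 0.858, 0.287, 0.184, 0.08, 0.02 → R0 = 1.429
x·lx·mx: 0, 0.858, 0.574, 0.552, 0.32, 0.1 → Σ = 2.404
T = 2.404 / 1.429 = 1.682295… → 1.682

1.682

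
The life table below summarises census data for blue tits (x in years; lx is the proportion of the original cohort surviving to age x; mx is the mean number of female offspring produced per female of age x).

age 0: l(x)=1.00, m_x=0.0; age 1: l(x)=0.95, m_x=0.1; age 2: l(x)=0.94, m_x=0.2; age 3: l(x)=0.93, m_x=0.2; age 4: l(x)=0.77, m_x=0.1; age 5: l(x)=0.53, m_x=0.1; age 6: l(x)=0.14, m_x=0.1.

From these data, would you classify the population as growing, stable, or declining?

declining

R0 = Σ lx·mx = 0 + 0.095 + 0.188 + 0.186 + 0.077 + 0.053 + 0.014 = 0.613
R0 < 1, so the population is declining.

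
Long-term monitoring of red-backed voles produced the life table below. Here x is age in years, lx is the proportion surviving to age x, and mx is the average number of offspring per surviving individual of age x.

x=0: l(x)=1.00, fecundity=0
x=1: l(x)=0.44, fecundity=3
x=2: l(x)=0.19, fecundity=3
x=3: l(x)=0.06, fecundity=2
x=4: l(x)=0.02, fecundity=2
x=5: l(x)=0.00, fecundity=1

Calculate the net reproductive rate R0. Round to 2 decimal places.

2.05

lx·mx by age: 0, 1.32, 0.57, 0.12, 0.04, 0
R0 = Σ lx·mx = 2.05 → 2.05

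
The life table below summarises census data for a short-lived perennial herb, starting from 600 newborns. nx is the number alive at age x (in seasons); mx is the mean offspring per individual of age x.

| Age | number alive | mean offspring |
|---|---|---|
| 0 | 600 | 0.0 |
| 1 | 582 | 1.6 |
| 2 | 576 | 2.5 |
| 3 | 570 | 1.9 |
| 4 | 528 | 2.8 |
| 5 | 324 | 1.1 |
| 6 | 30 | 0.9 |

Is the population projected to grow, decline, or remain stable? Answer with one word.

growing

lx = nx/n0 = nx/600: 1, 0.97, 0.96, 0.95, 0.88, 0.54, 0.05
R0 = Σ lx·mx = 0 + 1.552 + 2.4 + 1.805 + 2.464 + 0.594 + 0.045 = 8.86
R0 > 1, so the population is growing.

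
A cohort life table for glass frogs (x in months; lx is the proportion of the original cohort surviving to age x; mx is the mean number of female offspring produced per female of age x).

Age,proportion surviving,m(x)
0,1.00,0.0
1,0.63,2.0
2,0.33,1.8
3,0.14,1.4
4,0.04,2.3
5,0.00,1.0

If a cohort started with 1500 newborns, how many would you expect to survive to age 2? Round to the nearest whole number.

Expected survivors = N0 · l_2 = 1500 × 0.33 = 495 → 495

495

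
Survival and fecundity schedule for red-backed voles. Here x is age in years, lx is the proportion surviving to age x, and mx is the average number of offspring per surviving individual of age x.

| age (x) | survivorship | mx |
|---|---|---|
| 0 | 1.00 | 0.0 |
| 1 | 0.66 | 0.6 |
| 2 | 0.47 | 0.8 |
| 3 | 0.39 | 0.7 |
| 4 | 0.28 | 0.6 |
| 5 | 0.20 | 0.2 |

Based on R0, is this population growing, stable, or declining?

growing

R0 = Σ lx·mx = 0 + 0.396 + 0.376 + 0.273 + 0.168 + 0.04 = 1.253
R0 > 1, so the population is growing.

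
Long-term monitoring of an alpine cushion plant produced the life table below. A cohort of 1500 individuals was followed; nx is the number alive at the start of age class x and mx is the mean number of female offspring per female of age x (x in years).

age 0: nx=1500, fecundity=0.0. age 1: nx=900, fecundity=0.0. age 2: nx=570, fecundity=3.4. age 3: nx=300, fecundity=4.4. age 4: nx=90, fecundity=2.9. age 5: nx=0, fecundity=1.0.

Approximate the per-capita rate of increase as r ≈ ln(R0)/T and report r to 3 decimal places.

lx = nx/n0 = nx/1500: 1, 0.6, 0.38, 0.2, 0.06, 0
R0 = Σ lx·mx = 0 + 0 + 1.292 + 0.88 + 0.174 + 0 = 2.346
Σ x·lx·mx = 5.92; T = 5.92/2.346 = 2.52344…
r ≈ ln(R0)/T = ln(2.346)/2.52344… = 0.33792… → 0.338

0.338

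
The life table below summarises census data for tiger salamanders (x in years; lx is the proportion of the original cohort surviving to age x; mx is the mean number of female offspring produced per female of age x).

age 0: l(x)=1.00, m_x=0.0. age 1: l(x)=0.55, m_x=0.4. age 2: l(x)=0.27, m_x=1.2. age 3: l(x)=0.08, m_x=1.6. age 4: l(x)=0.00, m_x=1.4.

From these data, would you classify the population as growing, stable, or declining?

R0 = Σ lx·mx = 0 + 0.22 + 0.324 + 0.128 + 0 = 0.672
R0 < 1, so the population is declining.

declining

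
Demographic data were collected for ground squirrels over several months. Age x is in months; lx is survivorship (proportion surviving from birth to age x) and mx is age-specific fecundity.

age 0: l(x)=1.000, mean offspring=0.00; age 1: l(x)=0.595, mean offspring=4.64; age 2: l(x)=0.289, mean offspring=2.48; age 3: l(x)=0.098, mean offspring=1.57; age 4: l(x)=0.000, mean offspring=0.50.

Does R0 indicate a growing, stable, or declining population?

R0 = Σ lx·mx = 0 + 2.7608 + 0.71672 + 0.15386 + 0 = 3.63138
R0 > 1, so the population is growing.

growing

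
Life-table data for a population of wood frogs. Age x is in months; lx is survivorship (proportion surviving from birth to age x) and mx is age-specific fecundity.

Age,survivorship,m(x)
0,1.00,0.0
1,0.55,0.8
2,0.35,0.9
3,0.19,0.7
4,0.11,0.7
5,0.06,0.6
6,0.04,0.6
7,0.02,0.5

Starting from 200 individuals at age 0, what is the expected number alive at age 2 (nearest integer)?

Expected survivors = N0 · l_2 = 200 × 0.35 = 70 → 70

70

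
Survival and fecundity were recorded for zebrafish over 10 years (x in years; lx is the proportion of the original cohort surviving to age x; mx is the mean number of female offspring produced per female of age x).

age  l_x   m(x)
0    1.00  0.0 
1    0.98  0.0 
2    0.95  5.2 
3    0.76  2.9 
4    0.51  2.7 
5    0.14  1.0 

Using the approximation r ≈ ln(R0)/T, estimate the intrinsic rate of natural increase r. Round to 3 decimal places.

0.824

R0 = Σ lx·mx = 0 + 0 + 4.94 + 2.204 + 1.377 + 0.14 = 8.661
Σ x·lx·mx = 22.7; T = 22.7/8.661 = 2.62094…
r ≈ ln(R0)/T = ln(8.661)/2.62094… = 0.82368… → 0.824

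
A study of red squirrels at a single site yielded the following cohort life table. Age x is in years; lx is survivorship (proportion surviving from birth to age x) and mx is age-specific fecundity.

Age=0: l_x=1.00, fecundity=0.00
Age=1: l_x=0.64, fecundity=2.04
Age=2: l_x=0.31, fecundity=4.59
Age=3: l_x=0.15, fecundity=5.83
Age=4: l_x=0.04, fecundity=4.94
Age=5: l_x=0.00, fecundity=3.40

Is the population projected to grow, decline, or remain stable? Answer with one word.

growing

R0 = Σ lx·mx = 0 + 1.3056 + 1.4229 + 0.8745 + 0.1976 + 0 = 3.8006
R0 > 1, so the population is growing.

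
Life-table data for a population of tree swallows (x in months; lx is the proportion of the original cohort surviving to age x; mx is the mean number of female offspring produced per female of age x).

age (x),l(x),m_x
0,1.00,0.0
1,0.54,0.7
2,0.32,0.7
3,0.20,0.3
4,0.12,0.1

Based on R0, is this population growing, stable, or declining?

declining

R0 = Σ lx·mx = 0 + 0.378 + 0.224 + 0.06 + 0.012 = 0.674
R0 < 1, so the population is declining.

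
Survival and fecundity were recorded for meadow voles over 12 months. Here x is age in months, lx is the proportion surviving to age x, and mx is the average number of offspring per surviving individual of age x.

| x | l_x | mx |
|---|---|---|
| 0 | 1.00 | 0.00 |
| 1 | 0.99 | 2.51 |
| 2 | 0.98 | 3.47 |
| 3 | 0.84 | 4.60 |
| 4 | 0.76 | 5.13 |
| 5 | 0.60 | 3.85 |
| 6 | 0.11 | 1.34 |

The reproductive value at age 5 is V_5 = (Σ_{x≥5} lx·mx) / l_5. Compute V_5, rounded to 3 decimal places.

4.096

lx·mx for x ≥ 5: 2.31, 0.1474 → sum = 2.4574
V_5 = 2.4574 / l_5 = 2.4574 / 0.6 = 4.095667… → 4.096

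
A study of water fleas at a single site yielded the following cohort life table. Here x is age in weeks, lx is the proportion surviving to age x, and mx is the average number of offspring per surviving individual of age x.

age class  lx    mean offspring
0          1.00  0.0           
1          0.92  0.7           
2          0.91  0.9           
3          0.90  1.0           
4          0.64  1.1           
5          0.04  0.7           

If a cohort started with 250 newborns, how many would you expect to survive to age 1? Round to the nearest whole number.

Expected survivors = N0 · l_1 = 250 × 0.92 = 230 → 230

230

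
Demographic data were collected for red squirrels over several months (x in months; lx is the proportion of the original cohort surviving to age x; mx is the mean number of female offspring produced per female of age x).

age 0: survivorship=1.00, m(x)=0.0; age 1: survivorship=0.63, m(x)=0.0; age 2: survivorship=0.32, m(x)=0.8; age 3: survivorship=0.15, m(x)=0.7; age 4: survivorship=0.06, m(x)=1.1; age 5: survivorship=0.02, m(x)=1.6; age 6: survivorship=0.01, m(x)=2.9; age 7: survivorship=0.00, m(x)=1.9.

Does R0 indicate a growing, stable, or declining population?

declining

R0 = Σ lx·mx = 0 + 0 + 0.256 + 0.105 + 0.066 + 0.032 + 0.029 + 0 = 0.488
R0 < 1, so the population is declining.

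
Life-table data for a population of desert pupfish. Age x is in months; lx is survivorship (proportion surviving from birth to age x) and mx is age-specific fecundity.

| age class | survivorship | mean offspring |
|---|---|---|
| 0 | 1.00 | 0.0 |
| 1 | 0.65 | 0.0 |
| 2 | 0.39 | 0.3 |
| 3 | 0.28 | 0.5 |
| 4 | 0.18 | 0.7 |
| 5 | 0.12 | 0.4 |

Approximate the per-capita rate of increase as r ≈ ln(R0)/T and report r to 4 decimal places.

R0 = Σ lx·mx = 0 + 0 + 0.117 + 0.14 + 0.126 + 0.048 = 0.431
Σ x·lx·mx = 1.398; T = 1.398/0.431 = 3.24362…
r ≈ ln(R0)/T = ln(0.431)/3.24362… = -0.259478… → -0.2595

-0.2595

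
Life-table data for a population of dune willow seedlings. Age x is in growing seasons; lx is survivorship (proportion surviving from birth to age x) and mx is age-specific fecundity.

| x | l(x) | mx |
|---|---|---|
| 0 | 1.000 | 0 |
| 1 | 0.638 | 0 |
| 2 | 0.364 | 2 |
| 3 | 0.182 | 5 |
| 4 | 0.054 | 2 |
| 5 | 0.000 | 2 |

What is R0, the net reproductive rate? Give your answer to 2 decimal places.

lx·mx by age: 0, 0, 0.728, 0.91, 0.108, 0
R0 = Σ lx·mx = 1.746 → 1.75

1.75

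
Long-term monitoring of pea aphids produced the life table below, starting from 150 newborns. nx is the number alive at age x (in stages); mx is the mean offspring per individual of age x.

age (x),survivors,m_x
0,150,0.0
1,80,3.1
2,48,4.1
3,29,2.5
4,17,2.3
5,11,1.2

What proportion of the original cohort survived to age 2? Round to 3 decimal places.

0.320

l_2 = n_2/n_0 = 48/150 = 0.32 → 0.320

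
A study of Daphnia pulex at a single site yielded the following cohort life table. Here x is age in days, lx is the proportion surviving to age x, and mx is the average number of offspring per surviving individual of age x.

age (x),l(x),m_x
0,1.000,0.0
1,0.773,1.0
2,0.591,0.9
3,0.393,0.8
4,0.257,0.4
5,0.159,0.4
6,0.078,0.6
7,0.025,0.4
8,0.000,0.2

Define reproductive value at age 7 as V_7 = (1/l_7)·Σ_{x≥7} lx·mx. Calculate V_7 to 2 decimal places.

0.40

lx·mx for x ≥ 7: 0.01, 0 → sum = 0.01
V_7 = 0.01 / l_7 = 0.01 / 0.025 = 0.4 → 0.40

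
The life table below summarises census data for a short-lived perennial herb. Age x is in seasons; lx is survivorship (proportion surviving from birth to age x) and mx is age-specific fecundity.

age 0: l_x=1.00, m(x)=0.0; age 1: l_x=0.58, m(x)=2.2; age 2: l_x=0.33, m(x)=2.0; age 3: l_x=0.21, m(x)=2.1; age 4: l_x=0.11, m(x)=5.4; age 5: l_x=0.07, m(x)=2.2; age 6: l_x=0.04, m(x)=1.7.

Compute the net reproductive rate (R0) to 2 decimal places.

lx·mx by age: 0, 1.276, 0.66, 0.441, 0.594, 0.154, 0.068
R0 = Σ lx·mx = 3.193 → 3.19

3.19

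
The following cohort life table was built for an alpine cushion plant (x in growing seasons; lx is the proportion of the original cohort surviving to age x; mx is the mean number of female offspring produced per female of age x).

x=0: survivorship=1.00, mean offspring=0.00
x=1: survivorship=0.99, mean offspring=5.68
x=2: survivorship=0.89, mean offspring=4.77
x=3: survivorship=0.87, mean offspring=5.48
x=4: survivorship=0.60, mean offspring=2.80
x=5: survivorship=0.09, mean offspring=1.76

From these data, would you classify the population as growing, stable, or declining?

growing

R0 = Σ lx·mx = 0 + 5.6232 + 4.2453 + 4.7676 + 1.68 + 0.1584 = 16.4745
R0 > 1, so the population is growing.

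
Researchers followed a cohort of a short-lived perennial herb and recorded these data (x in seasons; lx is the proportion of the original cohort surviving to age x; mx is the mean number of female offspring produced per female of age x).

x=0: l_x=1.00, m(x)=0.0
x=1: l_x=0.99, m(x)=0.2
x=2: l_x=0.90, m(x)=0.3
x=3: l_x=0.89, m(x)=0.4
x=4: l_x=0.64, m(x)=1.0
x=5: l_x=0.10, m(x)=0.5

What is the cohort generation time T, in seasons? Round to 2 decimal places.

3.05

lx·mx: 0, 0.198, 0.27, 0.356, 0.64, 0.05 → R0 = 1.514
x·lx·mx: 0, 0.198, 0.54, 1.068, 2.56, 0.25 → Σ = 4.616
T = 4.616 / 1.514 = 3.048877… → 3.05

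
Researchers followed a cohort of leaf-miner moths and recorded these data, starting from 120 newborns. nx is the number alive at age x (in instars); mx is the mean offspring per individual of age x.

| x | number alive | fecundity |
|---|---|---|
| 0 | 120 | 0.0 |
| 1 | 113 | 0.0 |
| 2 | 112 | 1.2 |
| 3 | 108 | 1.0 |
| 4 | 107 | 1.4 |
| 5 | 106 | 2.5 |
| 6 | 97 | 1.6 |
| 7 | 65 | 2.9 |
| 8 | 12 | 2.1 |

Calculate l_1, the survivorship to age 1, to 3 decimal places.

0.942

l_1 = n_1/n_0 = 113/120 = 0.941667… → 0.942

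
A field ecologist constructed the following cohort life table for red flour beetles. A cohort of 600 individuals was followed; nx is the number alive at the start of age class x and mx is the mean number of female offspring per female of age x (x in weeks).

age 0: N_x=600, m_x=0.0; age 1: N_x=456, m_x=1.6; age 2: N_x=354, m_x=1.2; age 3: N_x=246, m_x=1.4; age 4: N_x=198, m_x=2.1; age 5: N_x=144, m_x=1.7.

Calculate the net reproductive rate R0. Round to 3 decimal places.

lx = nx/n0 = nx/600: 1, 0.76, 0.59, 0.41, 0.33, 0.24
lx·mx by age: 0, 1.216, 0.708, 0.574, 0.693, 0.408
R0 = Σ lx·mx = 3.599 → 3.599

3.599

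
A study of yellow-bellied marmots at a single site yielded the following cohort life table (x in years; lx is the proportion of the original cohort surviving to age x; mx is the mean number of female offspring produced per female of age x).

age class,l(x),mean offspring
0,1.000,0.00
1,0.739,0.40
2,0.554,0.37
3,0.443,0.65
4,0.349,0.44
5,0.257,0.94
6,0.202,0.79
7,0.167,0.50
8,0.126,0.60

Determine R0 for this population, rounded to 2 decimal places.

1.50

lx·mx by age: 0, 0.2956, 0.20498, 0.28795, 0.15356, 0.24158, 0.15958, 0.0835, 0.0756
R0 = Σ lx·mx = 1.50235 → 1.50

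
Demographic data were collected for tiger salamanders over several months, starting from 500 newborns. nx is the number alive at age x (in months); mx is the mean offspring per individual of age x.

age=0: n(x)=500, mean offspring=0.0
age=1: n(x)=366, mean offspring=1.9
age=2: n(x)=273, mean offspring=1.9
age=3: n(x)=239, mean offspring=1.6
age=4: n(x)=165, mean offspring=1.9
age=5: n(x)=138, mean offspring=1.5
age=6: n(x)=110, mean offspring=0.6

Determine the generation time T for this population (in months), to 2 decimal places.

lx = nx/n0 = nx/500: 1, 0.732, 0.546, 0.478, 0.33, 0.276, 0.22
lx·mx: 0, 1.3908, 1.0374, 0.7648, 0.627, 0.414, 0.132 → R0 = 4.366
x·lx·mx: 0, 1.3908, 2.0748, 2.2944, 2.508, 2.07, 0.792 → Σ = 11.13
T = 11.13 / 4.366 = 2.549244… → 2.55

2.55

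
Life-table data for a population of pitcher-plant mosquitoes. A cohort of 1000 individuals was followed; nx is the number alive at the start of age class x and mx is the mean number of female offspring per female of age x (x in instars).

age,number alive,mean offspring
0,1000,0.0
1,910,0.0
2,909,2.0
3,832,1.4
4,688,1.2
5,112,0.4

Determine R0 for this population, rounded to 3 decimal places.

lx = nx/n0 = nx/1000: 1, 0.91, 0.909, 0.832, 0.688, 0.112
lx·mx by age: 0, 0, 1.818, 1.1648, 0.8256, 0.0448
R0 = Σ lx·mx = 3.8532 → 3.853

3.853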